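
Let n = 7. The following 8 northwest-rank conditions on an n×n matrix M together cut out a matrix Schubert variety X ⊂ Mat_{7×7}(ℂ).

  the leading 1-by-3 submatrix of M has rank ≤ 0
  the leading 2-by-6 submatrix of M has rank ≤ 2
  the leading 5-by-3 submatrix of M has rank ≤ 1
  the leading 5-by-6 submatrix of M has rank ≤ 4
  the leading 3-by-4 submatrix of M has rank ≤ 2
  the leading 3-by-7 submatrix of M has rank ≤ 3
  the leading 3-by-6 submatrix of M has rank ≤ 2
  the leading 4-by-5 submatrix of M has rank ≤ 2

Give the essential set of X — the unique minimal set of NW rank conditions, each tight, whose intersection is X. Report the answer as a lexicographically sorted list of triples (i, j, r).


Computing R[i][j] = min implied NW-rank bound (n=7, 8 conditions):

  i=1: 0 0 0 1 1 1 1
  i=2: 1 1 1 2 2 2 2
  i=3: 1 1 1 2 2 2 3
  i=4: 1 1 1 2 2 3 4
  i=5: 1 1 1 2 3 4 5
  i=6: 1 2 2 3 4 5 6
  i=7: 1 2 3 4 5 6 7

hence w(1..7) = (4, 1, 7, 6, 5, 2, 3).

D(w) has 12 cells with 4 SE-corners; essential set:

[(1, 3, 0), (3, 6, 2), (4, 5, 2), (5, 3, 1)]


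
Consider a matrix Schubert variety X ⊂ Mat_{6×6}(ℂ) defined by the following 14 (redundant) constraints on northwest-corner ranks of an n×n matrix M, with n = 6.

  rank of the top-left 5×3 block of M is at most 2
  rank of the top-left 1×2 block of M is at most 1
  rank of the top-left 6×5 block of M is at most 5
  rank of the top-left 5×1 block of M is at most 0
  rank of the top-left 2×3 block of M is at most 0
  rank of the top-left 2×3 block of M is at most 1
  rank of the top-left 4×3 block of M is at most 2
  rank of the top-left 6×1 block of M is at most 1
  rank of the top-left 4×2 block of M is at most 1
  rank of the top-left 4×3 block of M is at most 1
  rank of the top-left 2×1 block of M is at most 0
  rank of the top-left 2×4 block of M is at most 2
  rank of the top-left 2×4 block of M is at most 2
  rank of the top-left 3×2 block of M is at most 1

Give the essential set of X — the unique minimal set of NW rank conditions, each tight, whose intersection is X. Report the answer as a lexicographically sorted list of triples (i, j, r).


Reconstructing r_w from the 14 given conditions:

  row 1: 0 | 0 | 0 | 1 | 1 | 1
  row 2: 0 | 0 | 0 | 1 | 2 | 2
  row 3: 0 | 1 | 1 | 2 | 3 | 3
  row 4: 0 | 1 | 1 | 2 | 3 | 4
  row 5: 0 | 1 | 2 | 3 | 4 | 5
  row 6: 1 | 2 | 3 | 4 | 5 | 6

reading off 1-entries of Δ²R: w = (4, 5, 2, 6, 3, 1).

ℓ(w)=10; the 3 essential cells (i,j,r):

[(2, 3, 0), (4, 3, 1), (5, 1, 0)]


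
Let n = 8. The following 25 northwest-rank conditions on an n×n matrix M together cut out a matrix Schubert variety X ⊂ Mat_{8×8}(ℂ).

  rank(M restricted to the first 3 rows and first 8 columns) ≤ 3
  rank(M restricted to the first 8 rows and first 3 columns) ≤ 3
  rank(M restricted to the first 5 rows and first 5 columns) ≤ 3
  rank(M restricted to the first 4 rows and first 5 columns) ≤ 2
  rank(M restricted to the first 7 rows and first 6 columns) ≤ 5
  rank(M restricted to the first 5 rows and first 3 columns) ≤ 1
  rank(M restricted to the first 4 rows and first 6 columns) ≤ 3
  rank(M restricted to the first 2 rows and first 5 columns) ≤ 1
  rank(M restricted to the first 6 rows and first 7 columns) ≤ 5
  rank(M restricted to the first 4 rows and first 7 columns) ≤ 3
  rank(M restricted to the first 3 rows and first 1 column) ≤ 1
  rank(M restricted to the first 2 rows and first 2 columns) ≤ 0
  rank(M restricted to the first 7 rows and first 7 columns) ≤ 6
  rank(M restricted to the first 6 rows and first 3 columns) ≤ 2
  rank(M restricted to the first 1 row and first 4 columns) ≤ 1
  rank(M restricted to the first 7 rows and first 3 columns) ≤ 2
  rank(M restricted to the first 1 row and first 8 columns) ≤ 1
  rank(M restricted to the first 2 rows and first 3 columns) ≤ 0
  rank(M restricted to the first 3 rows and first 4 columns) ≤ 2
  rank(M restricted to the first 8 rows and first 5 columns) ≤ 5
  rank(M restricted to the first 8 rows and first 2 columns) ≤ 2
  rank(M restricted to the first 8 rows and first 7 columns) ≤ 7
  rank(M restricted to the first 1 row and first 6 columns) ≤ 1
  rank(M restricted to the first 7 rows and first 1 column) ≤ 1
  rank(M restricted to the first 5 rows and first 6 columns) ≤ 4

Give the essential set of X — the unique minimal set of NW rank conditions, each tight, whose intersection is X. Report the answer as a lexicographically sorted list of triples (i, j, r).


The tightest implied rank at each (i,j), from the 25 conditions:

  0 | 0 | 0 | 1 | 1 | 1 | 1 | 1
  0 | 0 | 0 | 1 | 1 | 2 | 2 | 2
  1 | 1 | 1 | 2 | 2 | 3 | 3 | 3
  1 | 1 | 1 | 2 | 2 | 3 | 3 | 4
  1 | 1 | 1 | 2 | 3 | 4 | 4 | 5
  1 | 2 | 2 | 3 | 4 | 5 | 5 | 6
  1 | 2 | 2 | 3 | 4 | 5 | 6 | 7
  1 | 2 | 3 | 4 | 5 | 6 | 7 | 8

hence w(1..8) = (4, 6, 1, 8, 5, 2, 7, 3).

D(w) has 14 cells with 6 SE-corners; essential set:

[(2, 3, 0), (2, 5, 1), (4, 5, 2), (4, 7, 3), (5, 3, 1), (7, 3, 2)]


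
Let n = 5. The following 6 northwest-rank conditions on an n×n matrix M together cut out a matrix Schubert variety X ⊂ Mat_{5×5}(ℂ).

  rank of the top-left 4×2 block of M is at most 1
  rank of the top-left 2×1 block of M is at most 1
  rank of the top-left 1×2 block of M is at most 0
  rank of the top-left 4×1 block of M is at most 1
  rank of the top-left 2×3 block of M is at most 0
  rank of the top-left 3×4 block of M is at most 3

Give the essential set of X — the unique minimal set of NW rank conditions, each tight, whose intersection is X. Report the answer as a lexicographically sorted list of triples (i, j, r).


Rank table r_w(5×5) implied by the 6 constraints:

  i=1: 0 0 0 1 1
  i=2: 0 0 0 1 2
  i=3: 1 1 1 2 3
  i=4: 1 1 2 3 4
  i=5: 1 2 3 4 5

giving w = (4, 5, 1, 3, 2) via Δ²R.

2 SE-corners of the 7-cell Rothe diagram give Ess(w):

[(2, 3, 0), (4, 2, 1)]


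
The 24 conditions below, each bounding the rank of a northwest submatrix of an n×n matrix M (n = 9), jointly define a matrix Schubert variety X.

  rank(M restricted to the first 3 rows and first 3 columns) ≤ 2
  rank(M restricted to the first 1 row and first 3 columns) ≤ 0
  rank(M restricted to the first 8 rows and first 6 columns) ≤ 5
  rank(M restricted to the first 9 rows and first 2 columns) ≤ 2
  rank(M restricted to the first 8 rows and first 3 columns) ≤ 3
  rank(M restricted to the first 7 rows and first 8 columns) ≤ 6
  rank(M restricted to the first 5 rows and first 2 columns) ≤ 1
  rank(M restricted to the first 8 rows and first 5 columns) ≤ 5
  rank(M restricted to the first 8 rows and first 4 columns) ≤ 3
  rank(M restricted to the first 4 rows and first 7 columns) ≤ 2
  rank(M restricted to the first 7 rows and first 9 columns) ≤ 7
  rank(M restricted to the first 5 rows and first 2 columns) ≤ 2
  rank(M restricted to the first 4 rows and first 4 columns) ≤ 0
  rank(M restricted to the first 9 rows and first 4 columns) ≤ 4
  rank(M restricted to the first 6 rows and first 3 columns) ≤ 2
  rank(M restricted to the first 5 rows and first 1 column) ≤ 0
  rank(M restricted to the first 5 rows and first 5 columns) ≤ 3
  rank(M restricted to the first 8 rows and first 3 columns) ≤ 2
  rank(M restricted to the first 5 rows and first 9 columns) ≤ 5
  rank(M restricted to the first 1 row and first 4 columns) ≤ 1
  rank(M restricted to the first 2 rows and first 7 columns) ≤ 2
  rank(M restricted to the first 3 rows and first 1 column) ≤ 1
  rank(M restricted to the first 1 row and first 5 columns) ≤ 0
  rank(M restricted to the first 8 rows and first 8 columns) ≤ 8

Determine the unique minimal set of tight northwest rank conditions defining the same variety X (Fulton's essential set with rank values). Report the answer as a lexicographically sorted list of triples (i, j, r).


Computing R[i][j] = min implied NW-rank bound (n=9, 24 conditions):

  i=1: 0 | 0 | 0 | 0 | 0 | 1 | 1 | 1 | 1
  i=2: 0 | 0 | 0 | 0 | 1 | 2 | 2 | 2 | 2
  i=3: 0 | 0 | 0 | 0 | 1 | 2 | 2 | 3 | 3
  i=4: 0 | 0 | 0 | 0 | 1 | 2 | 2 | 3 | 4
  i=5: 0 | 1 | 1 | 1 | 2 | 3 | 3 | 4 | 5
  i=6: 1 | 2 | 2 | 2 | 3 | 4 | 4 | 5 | 6
  i=7: 1 | 2 | 2 | 3 | 4 | 5 | 5 | 6 | 7
  i=8: 1 | 2 | 2 | 3 | 4 | 5 | 6 | 7 | 8
  i=9: 1 | 2 | 3 | 4 | 5 | 6 | 7 | 8 | 9

hence w(1..9) = (6, 5, 8, 9, 2, 1, 4, 7, 3).

|D(w)|=22, |Ess(w)|=5:

[(1, 5, 0), (4, 4, 0), (4, 7, 2), (5, 1, 0), (8, 3, 2)]


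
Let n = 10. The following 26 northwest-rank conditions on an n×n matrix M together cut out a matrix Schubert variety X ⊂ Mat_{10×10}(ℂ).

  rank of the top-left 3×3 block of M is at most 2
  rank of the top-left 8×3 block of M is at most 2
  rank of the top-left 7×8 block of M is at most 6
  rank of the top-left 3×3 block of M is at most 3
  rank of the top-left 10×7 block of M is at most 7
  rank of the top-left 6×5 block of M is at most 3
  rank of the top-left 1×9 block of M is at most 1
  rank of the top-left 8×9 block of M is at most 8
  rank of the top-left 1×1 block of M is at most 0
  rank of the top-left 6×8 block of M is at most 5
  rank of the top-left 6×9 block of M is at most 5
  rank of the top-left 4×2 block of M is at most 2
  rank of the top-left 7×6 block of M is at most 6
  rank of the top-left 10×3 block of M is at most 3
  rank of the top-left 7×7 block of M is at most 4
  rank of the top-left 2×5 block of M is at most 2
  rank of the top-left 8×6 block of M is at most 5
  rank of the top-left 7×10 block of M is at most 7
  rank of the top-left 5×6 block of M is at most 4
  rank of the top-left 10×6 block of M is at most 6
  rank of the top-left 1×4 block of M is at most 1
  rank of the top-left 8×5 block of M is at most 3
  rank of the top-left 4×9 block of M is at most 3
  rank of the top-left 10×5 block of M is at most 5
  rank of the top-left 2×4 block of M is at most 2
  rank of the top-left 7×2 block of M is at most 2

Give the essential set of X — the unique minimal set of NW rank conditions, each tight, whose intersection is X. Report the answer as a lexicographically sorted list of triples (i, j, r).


Reconstructing r_w from the 26 given conditions:

  0  1  1  1  1  1  1  1  1  1
  1  2  2  2  2  2  2  2  2  2
  1  2  2  3  3  3  3  3  3  3
  1  2  2  3  3  3  3  3  3  4
  1  2  2  3  3  4  4  4  4  5
  1  2  2  3  3  4  4  5  5  6
  1  2  2  3  3  4  4  5  6  7
  1  2  2  3  3  4  5  6  7  8
  1  2  3  4  4  5  6  7  8  9
  1  2  3  4  5  6  7  8  9  10

second differences of R give the permutation w = (2, 1, 4, 10, 6, 8, 9, 7, 3, 5).

|D(w)|=18, |Ess(w)|=5:

[(1, 1, 0), (4, 9, 3), (7, 7, 4), (8, 3, 2), (8, 5, 3)]


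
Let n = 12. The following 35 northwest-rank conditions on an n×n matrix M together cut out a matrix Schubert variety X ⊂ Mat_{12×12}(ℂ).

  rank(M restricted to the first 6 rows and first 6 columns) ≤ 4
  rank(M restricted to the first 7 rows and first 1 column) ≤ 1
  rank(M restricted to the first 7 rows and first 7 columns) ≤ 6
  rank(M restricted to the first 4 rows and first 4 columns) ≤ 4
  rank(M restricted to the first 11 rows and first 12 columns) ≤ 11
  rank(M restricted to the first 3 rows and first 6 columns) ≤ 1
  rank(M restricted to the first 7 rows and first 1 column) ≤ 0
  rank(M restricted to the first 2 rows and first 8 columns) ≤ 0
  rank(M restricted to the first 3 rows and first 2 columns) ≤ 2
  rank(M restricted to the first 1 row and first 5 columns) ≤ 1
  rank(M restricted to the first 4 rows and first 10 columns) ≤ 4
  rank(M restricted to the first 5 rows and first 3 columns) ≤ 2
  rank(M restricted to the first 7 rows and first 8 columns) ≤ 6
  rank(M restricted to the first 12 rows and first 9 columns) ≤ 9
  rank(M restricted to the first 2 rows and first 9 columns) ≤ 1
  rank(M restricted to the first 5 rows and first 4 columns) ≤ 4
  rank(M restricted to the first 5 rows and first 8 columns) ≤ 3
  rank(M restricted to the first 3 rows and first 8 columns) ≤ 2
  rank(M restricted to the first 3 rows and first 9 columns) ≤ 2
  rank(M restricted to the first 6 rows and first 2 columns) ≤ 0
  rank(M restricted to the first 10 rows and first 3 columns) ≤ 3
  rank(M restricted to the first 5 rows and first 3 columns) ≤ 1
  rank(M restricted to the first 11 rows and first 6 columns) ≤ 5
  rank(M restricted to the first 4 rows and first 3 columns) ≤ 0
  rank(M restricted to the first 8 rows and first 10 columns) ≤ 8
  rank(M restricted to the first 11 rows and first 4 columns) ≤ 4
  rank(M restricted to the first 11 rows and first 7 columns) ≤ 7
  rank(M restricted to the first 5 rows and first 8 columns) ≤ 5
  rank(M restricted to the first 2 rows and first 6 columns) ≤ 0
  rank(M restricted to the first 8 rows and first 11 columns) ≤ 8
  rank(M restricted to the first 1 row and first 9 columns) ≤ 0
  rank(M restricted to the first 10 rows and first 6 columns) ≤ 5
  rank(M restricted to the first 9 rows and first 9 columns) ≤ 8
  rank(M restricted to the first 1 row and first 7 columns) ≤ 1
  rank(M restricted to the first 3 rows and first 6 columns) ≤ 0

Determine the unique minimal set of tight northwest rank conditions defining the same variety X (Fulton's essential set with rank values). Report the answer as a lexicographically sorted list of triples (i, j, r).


Reconstructing r_w from the 35 given conditions:

  row 1: 0 | 0 | 0 | 0 | 0 | 0 | 0 | 0 | 0 | 1 | 1 | 1
  row 2: 0 | 0 | 0 | 0 | 0 | 0 | 0 | 0 | 1 | 2 | 2 | 2
  row 3: 0 | 0 | 0 | 0 | 0 | 0 | 1 | 1 | 2 | 3 | 3 | 3
  row 4: 0 | 0 | 0 | 1 | 1 | 1 | 2 | 2 | 3 | 4 | 4 | 4
  row 5: 0 | 0 | 1 | 2 | 2 | 2 | 3 | 3 | 4 | 5 | 5 | 5
  row 6: 0 | 0 | 1 | 2 | 3 | 3 | 4 | 4 | 5 | 6 | 6 | 6
  row 7: 0 | 1 | 2 | 3 | 4 | 4 | 5 | 5 | 6 | 7 | 7 | 7
  row 8: 1 | 2 | 3 | 4 | 5 | 5 | 6 | 6 | 7 | 8 | 8 | 8
  row 9: 1 | 2 | 3 | 4 | 5 | 5 | 6 | 7 | 8 | 9 | 9 | 9
  row 10: 1 | 2 | 3 | 4 | 5 | 5 | 6 | 7 | 8 | 9 | 10 | 10
  row 11: 1 | 2 | 3 | 4 | 5 | 5 | 6 | 7 | 8 | 9 | 10 | 11
  row 12: 1 | 2 | 3 | 4 | 5 | 6 | 7 | 8 | 9 | 10 | 11 | 12

giving w = (10, 9, 7, 4, 3, 5, 2, 1, 8, 11, 12, 6) via Δ²R.

ℓ(w)=34; the 7 essential cells (i,j,r):

[(1, 9, 0), (2, 8, 0), (3, 6, 0), (4, 3, 0), (6, 2, 0), (7, 1, 0), (11, 6, 5)]


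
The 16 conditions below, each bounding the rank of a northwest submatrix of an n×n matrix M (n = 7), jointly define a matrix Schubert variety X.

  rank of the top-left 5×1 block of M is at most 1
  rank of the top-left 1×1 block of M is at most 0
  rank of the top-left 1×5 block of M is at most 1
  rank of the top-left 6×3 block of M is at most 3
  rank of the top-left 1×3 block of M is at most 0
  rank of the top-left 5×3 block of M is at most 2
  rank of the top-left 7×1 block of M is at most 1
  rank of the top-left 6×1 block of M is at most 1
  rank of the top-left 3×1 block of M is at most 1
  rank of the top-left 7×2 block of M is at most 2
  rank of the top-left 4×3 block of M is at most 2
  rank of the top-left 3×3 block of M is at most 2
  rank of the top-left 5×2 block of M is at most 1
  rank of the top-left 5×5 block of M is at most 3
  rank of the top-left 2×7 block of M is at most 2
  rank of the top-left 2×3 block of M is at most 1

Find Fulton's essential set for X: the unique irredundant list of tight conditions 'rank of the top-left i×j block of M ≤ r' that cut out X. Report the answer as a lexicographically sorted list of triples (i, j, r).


Reconstructing r_w from the 16 given conditions:

  i=1: 0 | 0 | 0 | 1 | 1 | 1 | 1
  i=2: 1 | 1 | 1 | 2 | 2 | 2 | 2
  i=3: 1 | 1 | 2 | 3 | 3 | 3 | 3
  i=4: 1 | 1 | 2 | 3 | 3 | 4 | 4
  i=5: 1 | 1 | 2 | 3 | 3 | 4 | 5
  i=6: 1 | 2 | 3 | 4 | 4 | 5 | 6
  i=7: 1 | 2 | 3 | 4 | 5 | 6 | 7

second differences of R give the permutation w = (4, 1, 3, 6, 7, 2, 5).

Fulton essential set (3 of the 8 Rothe cells):

[(1, 3, 0), (5, 2, 1), (5, 5, 3)]


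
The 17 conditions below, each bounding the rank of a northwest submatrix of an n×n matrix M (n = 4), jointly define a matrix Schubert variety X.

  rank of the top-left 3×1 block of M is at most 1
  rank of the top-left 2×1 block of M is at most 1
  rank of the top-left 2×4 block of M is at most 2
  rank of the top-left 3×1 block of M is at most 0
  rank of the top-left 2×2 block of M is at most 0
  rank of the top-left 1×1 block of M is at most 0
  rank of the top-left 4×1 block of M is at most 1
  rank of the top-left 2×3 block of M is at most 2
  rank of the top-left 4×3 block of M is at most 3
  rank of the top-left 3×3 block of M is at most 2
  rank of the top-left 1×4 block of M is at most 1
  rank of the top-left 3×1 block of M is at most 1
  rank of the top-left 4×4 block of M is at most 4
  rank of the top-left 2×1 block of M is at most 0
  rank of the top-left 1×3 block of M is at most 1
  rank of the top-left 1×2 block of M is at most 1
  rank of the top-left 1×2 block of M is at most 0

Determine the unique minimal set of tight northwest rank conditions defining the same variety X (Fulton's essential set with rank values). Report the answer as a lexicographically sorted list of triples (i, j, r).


The tightest implied rank at each (i,j), from the 17 conditions:

  i=1: 0  0  1  1
  i=2: 0  0  1  2
  i=3: 0  1  2  3
  i=4: 1  2  3  4

giving w = (3, 4, 2, 1) via Δ²R.

Rothe diagram D(w) (5 cells), 2 SE-corners (essential conditions):

[(2, 2, 0), (3, 1, 0)]


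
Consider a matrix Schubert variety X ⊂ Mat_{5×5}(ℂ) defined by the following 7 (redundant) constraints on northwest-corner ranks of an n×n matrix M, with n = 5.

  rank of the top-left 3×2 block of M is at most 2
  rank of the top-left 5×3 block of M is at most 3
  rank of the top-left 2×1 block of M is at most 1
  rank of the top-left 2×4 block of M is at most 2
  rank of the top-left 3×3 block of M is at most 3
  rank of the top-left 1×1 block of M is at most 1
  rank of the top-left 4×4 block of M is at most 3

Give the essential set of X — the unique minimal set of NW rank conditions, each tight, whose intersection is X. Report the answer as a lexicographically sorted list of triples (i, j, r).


Reconstructing r_w from the 7 given conditions:

  1, 1, 1, 1, 1
  1, 2, 2, 2, 2
  1, 2, 3, 3, 3
  1, 2, 3, 3, 4
  1, 2, 3, 4, 5

hence w(1..5) = (1, 2, 3, 5, 4).

Rothe diagram D(w) (1 cell), 1 SE-corner (essential condition):

[(4, 4, 3)]


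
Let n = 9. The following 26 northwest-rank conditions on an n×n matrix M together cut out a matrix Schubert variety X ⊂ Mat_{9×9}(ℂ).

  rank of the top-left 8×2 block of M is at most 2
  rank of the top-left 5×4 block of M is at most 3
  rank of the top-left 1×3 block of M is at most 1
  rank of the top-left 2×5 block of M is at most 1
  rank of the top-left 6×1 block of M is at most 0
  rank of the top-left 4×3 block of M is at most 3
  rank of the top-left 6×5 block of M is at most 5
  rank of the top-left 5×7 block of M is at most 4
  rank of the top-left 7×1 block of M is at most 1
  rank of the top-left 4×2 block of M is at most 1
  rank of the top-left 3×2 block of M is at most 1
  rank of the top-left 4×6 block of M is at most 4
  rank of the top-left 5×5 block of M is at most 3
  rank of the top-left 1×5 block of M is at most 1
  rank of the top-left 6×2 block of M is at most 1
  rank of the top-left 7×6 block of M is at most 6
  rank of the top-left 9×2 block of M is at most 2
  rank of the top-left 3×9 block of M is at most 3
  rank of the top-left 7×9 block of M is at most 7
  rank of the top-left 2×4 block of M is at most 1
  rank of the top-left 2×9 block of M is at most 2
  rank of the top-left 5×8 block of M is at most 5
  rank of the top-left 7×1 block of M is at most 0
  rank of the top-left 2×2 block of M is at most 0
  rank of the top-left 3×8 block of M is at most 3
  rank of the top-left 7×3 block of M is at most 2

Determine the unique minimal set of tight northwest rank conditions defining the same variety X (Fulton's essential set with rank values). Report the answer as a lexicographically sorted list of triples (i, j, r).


Recovering R(i,j) via the rank-extension bound from the 26 conditions:

  i=1: 0, 0, 1, 1, 1, 1, 1, 1, 1
  i=2: 0, 0, 1, 1, 1, 2, 2, 2, 2
  i=3: 0, 1, 2, 2, 2, 3, 3, 3, 3
  i=4: 0, 1, 2, 3, 3, 4, 4, 4, 4
  i=5: 0, 1, 2, 3, 3, 4, 4, 5, 5
  i=6: 0, 1, 2, 3, 4, 5, 5, 6, 6
  i=7: 0, 1, 2, 3, 4, 5, 6, 7, 7
  i=8: 1, 2, 3, 4, 5, 6, 7, 8, 8
  i=9: 1, 2, 3, 4, 5, 6, 7, 8, 9

giving w = (3, 6, 2, 4, 8, 5, 7, 1, 9) via Δ²R.

D(w) has 13 cells with 5 SE-corners; essential set:

[(2, 2, 0), (2, 5, 1), (5, 5, 3), (5, 7, 4), (7, 1, 0)]


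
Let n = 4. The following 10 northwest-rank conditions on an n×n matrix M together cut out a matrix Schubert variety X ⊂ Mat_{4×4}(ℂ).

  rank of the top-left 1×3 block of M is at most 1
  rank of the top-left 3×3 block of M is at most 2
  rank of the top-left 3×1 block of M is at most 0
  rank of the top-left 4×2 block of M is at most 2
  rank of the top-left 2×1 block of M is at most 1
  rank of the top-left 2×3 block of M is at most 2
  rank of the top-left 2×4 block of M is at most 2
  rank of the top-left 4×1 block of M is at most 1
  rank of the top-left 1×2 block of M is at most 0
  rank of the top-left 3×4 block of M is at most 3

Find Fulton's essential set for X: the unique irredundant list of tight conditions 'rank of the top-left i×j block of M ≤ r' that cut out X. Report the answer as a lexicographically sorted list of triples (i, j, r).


The tightest implied rank at each (i,j), from the 10 conditions:

  R[1]: 0, 0, 1, 1
  R[2]: 0, 1, 2, 2
  R[3]: 0, 1, 2, 3
  R[4]: 1, 2, 3, 4

giving w = (3, 2, 4, 1) via Δ²R.

D(w) has 4 cells with 2 SE-corners; essential set:

[(1, 2, 0), (3, 1, 0)]


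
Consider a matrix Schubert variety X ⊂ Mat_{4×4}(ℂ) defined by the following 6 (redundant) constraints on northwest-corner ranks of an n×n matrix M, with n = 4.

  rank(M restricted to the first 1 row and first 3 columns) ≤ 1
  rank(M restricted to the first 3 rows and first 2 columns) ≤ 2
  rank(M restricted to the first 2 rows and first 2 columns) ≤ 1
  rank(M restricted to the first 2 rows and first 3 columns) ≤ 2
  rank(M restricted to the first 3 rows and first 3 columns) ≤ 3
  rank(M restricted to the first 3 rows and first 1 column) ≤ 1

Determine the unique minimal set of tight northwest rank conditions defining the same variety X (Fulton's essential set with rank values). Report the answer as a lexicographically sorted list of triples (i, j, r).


Rank table r_w(4×4) implied by the 6 constraints:

  row 1: 1 1 1 1
  row 2: 1 1 2 2
  row 3: 1 2 3 3
  row 4: 1 2 3 4

second differences of R give the permutation w = (1, 3, 2, 4).

1 SE-corner of the 1-cell Rothe diagram gives Ess(w):

[(2, 2, 1)]


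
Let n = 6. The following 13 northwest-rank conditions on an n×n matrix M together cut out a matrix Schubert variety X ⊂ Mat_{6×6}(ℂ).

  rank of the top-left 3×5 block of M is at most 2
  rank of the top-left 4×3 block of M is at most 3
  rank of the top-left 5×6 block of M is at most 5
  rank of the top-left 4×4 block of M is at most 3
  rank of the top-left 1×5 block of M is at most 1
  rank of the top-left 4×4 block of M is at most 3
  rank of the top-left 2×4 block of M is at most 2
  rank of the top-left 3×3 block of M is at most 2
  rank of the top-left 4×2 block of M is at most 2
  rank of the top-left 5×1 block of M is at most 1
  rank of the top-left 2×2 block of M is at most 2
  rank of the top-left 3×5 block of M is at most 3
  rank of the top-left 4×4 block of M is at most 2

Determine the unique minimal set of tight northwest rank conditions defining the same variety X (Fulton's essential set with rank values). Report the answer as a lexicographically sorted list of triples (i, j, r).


Propagating the 13 rank bounds to every northwest block:

  i=1: 1 1 1 1 1 1
  i=2: 1 2 2 2 2 2
  i=3: 1 2 2 2 2 3
  i=4: 1 2 2 2 3 4
  i=5: 1 2 3 3 4 5
  i=6: 1 2 3 4 5 6

second differences of R give the permutation w = (1, 2, 6, 5, 3, 4).

D(w) has 5 cells with 2 SE-corners; essential set:

[(3, 5, 2), (4, 4, 2)]


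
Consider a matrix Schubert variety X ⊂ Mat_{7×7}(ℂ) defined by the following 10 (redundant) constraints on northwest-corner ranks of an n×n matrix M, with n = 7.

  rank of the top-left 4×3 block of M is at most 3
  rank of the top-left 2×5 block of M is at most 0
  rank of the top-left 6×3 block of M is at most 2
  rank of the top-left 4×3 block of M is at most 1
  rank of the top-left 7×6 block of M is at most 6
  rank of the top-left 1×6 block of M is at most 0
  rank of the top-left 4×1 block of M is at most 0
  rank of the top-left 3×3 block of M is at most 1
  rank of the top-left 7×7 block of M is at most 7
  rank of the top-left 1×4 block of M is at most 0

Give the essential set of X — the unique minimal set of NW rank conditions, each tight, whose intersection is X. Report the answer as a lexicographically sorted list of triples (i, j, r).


Rank table r_w(7×7) implied by the 10 constraints:

  R[1]: 0 | 0 | 0 | 0 | 0 | 0 | 1
  R[2]: 0 | 0 | 0 | 0 | 0 | 1 | 2
  R[3]: 0 | 1 | 1 | 1 | 1 | 2 | 3
  R[4]: 0 | 1 | 1 | 2 | 2 | 3 | 4
  R[5]: 1 | 2 | 2 | 3 | 3 | 4 | 5
  R[6]: 1 | 2 | 2 | 3 | 4 | 5 | 6
  R[7]: 1 | 2 | 3 | 4 | 5 | 6 | 7

hence w(1..7) = (7, 6, 2, 4, 1, 5, 3).

Fulton essential set (5 of the 15 Rothe cells):

[(1, 6, 0), (2, 5, 0), (4, 1, 0), (4, 3, 1), (6, 3, 2)]


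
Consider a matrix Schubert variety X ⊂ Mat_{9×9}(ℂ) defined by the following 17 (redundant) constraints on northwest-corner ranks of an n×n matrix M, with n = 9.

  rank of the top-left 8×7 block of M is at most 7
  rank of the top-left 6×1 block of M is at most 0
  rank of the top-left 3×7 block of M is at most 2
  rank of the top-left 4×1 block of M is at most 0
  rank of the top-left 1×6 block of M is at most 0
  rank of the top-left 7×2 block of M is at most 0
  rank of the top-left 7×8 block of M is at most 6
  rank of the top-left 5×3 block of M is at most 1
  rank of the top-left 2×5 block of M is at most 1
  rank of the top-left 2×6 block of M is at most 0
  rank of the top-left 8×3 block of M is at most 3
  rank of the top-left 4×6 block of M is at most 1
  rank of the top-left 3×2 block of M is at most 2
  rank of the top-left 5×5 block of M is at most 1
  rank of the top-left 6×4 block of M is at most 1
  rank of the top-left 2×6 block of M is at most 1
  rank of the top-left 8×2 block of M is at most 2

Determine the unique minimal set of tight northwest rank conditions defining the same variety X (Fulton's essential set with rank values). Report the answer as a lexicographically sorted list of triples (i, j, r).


Rank table r_w(9×9) implied by the 17 constraints:

  i=1: 0, 0, 0, 0, 0, 0, 1, 1, 1
  i=2: 0, 0, 0, 0, 0, 0, 1, 2, 2
  i=3: 0, 0, 1, 1, 1, 1, 2, 3, 3
  i=4: 0, 0, 1, 1, 1, 1, 2, 3, 4
  i=5: 0, 0, 1, 1, 1, 2, 3, 4, 5
  i=6: 0, 0, 1, 1, 2, 3, 4, 5, 6
  i=7: 0, 0, 1, 2, 3, 4, 5, 6, 7
  i=8: 1, 1, 2, 3, 4, 5, 6, 7, 8
  i=9: 1, 2, 3, 4, 5, 6, 7, 8, 9

giving w = (7, 8, 3, 9, 6, 5, 4, 1, 2) via Δ²R.

Fulton essential set (5 of the 28 Rothe cells):

[(2, 6, 0), (4, 6, 1), (5, 5, 1), (6, 4, 1), (7, 2, 0)]


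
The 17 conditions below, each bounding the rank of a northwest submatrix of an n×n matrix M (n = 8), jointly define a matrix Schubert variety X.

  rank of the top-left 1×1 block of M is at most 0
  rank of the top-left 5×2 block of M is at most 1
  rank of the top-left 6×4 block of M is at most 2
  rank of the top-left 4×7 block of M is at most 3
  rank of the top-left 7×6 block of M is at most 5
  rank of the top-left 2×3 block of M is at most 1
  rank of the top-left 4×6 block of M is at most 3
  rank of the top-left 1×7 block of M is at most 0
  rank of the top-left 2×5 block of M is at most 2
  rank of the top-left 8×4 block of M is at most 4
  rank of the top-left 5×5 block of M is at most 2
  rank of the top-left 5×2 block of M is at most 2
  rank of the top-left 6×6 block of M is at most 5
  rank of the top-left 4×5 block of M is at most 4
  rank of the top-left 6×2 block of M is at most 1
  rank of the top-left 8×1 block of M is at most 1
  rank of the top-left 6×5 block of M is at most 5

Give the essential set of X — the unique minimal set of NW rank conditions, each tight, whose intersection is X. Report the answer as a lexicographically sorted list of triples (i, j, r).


Rank table r_w(8×8) implied by the 17 constraints:

  R[1]: 0  0  0  0  0  0  0  1
  R[2]: 1  1  1  1  1  1  1  2
  R[3]: 1  1  2  2  2  2  2  3
  R[4]: 1  1  2  2  2  3  3  4
  R[5]: 1  1  2  2  2  3  4  5
  R[6]: 1  1  2  2  3  4  5  6
  R[7]: 1  2  3  3  4  5  6  7
  R[8]: 1  2  3  4  5  6  7  8

the unique w with this rank table is (8, 1, 3, 6, 7, 5, 2, 4).

Fulton essential set (4 of the 16 Rothe cells):

[(1, 7, 0), (5, 5, 2), (6, 2, 1), (6, 4, 2)]


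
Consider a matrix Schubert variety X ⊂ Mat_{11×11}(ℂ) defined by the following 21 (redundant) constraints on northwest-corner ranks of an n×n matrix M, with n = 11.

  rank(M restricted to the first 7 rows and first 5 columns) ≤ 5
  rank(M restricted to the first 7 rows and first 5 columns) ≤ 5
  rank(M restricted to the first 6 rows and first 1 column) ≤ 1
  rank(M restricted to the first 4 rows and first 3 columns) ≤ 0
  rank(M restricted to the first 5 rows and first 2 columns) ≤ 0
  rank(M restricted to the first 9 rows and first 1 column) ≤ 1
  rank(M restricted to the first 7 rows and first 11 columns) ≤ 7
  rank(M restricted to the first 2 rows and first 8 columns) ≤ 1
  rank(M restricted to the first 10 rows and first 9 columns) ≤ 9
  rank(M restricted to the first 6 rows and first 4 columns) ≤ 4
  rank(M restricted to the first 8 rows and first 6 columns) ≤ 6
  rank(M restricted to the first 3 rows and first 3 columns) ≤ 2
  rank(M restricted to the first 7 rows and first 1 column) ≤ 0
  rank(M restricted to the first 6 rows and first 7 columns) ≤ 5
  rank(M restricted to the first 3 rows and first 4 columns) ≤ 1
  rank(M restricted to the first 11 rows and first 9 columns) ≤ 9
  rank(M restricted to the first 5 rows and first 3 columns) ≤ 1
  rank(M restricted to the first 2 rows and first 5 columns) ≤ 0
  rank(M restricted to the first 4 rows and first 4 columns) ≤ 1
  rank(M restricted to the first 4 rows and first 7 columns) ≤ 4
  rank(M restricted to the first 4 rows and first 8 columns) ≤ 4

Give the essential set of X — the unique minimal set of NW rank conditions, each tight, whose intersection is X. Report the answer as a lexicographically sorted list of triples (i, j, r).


The tightest implied rank at each (i,j), from the 21 conditions:

  R[1]: 0 0 0 0 0 1 1 1 1 1 1
  R[2]: 0 0 0 0 0 1 1 1 2 2 2
  R[3]: 0 0 0 1 1 2 2 2 3 3 3
  R[4]: 0 0 0 1 2 3 3 3 4 4 4
  R[5]: 0 0 1 2 3 4 4 4 5 5 5
  R[6]: 0 1 2 3 4 5 5 5 6 6 6
  R[7]: 0 1 2 3 4 5 6 6 7 7 7
  R[8]: 1 2 3 4 5 6 7 7 8 8 8
  R[9]: 1 2 3 4 5 6 7 8 9 9 9
  R[10]: 1 2 3 4 5 6 7 8 9 10 10
  R[11]: 1 2 3 4 5 6 7 8 9 10 11

reading off 1-entries of Δ²R: w = (6, 9, 4, 5, 3, 2, 7, 1, 8, 10, 11).

5 SE-corners of the 22-cell Rothe diagram give Ess(w):

[(2, 5, 0), (2, 8, 1), (4, 3, 0), (5, 2, 0), (7, 1, 0)]


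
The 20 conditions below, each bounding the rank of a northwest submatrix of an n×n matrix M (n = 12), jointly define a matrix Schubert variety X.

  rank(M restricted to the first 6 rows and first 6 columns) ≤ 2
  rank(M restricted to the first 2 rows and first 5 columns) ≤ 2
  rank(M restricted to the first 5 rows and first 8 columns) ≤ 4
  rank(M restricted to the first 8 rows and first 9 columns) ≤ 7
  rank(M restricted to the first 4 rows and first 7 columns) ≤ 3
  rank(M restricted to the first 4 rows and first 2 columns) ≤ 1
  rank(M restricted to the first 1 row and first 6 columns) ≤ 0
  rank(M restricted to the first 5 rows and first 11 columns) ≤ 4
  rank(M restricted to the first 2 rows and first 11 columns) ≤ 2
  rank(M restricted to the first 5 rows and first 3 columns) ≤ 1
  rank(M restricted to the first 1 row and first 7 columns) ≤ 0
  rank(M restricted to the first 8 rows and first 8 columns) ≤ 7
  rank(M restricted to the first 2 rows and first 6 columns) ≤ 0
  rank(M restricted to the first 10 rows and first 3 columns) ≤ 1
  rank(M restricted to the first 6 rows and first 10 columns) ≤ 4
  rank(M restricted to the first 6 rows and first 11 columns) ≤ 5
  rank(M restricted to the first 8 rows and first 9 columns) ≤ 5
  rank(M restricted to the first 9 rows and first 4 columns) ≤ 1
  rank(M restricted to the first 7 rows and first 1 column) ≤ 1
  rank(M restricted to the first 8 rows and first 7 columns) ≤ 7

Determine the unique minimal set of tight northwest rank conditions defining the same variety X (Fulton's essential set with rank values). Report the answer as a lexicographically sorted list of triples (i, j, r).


The tightest implied rank at each (i,j), from the 20 conditions:

  R[1]: 0 | 0 | 0 | 0 | 0 | 0 | 0 | 1 | 1 | 1 | 1 | 1
  R[2]: 0 | 0 | 0 | 0 | 0 | 0 | 1 | 2 | 2 | 2 | 2 | 2
  R[3]: 1 | 1 | 1 | 1 | 1 | 1 | 2 | 3 | 3 | 3 | 3 | 3
  R[4]: 1 | 1 | 1 | 1 | 2 | 2 | 3 | 4 | 4 | 4 | 4 | 4
  R[5]: 1 | 1 | 1 | 1 | 2 | 2 | 3 | 4 | 4 | 4 | 4 | 5
  R[6]: 1 | 1 | 1 | 1 | 2 | 2 | 3 | 4 | 4 | 4 | 5 | 6
  R[7]: 1 | 1 | 1 | 1 | 2 | 3 | 4 | 5 | 5 | 5 | 6 | 7
  R[8]: 1 | 1 | 1 | 1 | 2 | 3 | 4 | 5 | 5 | 6 | 7 | 8
  R[9]: 1 | 1 | 1 | 1 | 2 | 3 | 4 | 5 | 6 | 7 | 8 | 9
  R[10]: 1 | 1 | 1 | 2 | 3 | 4 | 5 | 6 | 7 | 8 | 9 | 10
  R[11]: 1 | 2 | 2 | 3 | 4 | 5 | 6 | 7 | 8 | 9 | 10 | 11
  R[12]: 1 | 2 | 3 | 4 | 5 | 6 | 7 | 8 | 9 | 10 | 11 | 12

so w = (8, 7, 1, 5, 12, 11, 6, 10, 9, 4, 2, 3).

|D(w)|=41, |Ess(w)|=8:

[(1, 7, 0), (2, 6, 0), (5, 11, 4), (6, 6, 2), (6, 10, 4), (8, 9, 5), (9, 4, 1), (10, 3, 1)]


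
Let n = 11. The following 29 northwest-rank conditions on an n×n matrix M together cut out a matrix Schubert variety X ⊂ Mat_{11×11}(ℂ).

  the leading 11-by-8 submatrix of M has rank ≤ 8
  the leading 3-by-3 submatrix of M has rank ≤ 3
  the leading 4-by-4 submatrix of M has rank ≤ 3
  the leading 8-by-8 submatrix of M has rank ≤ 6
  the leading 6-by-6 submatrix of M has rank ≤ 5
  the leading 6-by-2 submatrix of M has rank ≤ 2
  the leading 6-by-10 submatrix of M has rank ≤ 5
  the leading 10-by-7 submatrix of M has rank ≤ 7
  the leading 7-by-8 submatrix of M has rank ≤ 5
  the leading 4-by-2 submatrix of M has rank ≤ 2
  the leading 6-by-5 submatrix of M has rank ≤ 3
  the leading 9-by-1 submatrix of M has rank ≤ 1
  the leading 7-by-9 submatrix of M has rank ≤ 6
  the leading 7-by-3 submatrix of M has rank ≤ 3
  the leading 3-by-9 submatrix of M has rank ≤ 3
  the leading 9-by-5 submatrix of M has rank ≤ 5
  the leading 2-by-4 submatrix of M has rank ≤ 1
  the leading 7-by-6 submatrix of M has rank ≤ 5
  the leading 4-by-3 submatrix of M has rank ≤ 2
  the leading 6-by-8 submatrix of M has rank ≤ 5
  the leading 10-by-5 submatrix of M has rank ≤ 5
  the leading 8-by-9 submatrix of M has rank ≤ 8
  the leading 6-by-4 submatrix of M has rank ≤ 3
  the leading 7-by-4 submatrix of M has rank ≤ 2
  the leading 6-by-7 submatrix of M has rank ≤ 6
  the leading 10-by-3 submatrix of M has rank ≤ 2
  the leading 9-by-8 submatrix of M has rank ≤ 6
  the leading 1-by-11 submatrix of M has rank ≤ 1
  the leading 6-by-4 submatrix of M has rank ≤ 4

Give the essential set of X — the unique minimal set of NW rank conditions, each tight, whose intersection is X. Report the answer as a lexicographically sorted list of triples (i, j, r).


Recovering R(i,j) via the rank-extension bound from the 29 conditions:

  R[1]: 1, 1, 1, 1, 1, 1, 1, 1, 1, 1, 1
  R[2]: 1, 1, 1, 1, 2, 2, 2, 2, 2, 2, 2
  R[3]: 1, 2, 2, 2, 3, 3, 3, 3, 3, 3, 3
  R[4]: 1, 2, 2, 2, 3, 4, 4, 4, 4, 4, 4
  R[5]: 1, 2, 2, 2, 3, 4, 5, 5, 5, 5, 5
  R[6]: 1, 2, 2, 2, 3, 4, 5, 5, 5, 5, 6
  R[7]: 1, 2, 2, 2, 3, 4, 5, 5, 6, 6, 7
  R[8]: 1, 2, 2, 3, 4, 5, 6, 6, 7, 7, 8
  R[9]: 1, 2, 2, 3, 4, 5, 6, 6, 7, 8, 9
  R[10]: 1, 2, 2, 3, 4, 5, 6, 7, 8, 9, 10
  R[11]: 1, 2, 3, 4, 5, 6, 7, 8, 9, 10, 11

giving w = (1, 5, 2, 6, 7, 11, 9, 4, 10, 8, 3) via Δ²R.

6 SE-corners of the 19-cell Rothe diagram give Ess(w):

[(2, 4, 1), (6, 10, 5), (7, 4, 2), (7, 8, 5), (9, 8, 6), (10, 3, 2)]


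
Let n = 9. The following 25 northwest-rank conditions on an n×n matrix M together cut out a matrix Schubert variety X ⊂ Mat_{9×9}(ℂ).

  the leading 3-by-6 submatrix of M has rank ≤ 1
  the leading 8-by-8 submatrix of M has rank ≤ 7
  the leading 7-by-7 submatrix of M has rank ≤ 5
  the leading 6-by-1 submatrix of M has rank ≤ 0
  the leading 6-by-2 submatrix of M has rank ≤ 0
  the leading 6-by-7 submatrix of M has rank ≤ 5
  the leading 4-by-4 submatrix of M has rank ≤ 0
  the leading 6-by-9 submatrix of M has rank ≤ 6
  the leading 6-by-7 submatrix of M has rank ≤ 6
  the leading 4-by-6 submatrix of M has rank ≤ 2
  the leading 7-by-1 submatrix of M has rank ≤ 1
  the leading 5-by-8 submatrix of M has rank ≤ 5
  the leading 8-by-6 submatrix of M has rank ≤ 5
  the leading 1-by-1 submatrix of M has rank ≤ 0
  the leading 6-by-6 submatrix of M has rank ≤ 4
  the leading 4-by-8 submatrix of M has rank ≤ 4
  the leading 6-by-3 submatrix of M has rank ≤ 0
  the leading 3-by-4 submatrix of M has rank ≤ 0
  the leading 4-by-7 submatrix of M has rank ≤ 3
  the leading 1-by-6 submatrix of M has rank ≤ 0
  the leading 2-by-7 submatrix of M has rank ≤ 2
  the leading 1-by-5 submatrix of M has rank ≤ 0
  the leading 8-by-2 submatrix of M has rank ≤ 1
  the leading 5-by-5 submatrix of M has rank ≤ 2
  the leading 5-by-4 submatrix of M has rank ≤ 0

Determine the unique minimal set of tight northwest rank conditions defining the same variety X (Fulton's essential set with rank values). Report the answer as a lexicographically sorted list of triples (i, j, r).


Propagating the 25 rank bounds to every northwest block:

  0  0  0  0  0  0  1  1  1
  0  0  0  0  1  1  2  2  2
  0  0  0  0  1  1  2  3  3
  0  0  0  0  1  2  3  4  4
  0  0  0  0  1  2  3  4  5
  0  0  0  1  2  3  4  5  6
  1  1  1  2  3  4  5  6  7
  1  1  2  3  4  5  6  7  8
  1  2  3  4  5  6  7  8  9

hence w(1..9) = (7, 5, 8, 6, 9, 4, 1, 3, 2).

|D(w)|=27, |Ess(w)|=5:

[(1, 6, 0), (3, 6, 1), (5, 4, 0), (6, 3, 0), (8, 2, 1)]


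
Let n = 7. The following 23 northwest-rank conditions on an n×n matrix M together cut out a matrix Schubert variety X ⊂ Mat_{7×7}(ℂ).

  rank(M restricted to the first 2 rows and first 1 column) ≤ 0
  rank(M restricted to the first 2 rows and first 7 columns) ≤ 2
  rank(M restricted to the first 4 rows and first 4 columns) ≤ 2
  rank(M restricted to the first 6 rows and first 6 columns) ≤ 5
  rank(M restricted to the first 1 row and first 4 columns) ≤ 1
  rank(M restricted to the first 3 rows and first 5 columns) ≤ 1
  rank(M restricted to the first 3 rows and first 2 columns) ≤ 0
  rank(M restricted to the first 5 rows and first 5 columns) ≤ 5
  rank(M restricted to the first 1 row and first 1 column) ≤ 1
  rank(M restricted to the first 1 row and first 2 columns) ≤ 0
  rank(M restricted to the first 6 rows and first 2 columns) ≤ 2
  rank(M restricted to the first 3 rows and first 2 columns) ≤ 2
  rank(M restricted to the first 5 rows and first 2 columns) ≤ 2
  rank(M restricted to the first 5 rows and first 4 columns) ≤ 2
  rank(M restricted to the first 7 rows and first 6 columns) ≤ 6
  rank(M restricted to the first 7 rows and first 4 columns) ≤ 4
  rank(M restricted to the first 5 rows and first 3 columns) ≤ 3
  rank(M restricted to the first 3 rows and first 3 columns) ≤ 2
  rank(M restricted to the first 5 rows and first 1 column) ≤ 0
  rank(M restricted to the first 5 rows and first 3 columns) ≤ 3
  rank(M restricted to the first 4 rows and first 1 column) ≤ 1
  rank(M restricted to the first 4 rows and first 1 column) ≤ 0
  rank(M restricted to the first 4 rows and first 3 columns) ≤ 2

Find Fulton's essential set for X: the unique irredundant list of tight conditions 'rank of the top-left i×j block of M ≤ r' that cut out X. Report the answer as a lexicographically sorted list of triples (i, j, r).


Computing R[i][j] = min implied NW-rank bound (n=7, 23 conditions):

  row 1: 0 0 1 1 1 1 1
  row 2: 0 0 1 1 1 2 2
  row 3: 0 0 1 1 1 2 3
  row 4: 0 1 2 2 2 3 4
  row 5: 0 1 2 2 3 4 5
  row 6: 1 2 3 3 4 5 6
  row 7: 1 2 3 4 5 6 7

so w = (3, 6, 7, 2, 5, 1, 4).

ℓ(w)=13; the 4 essential cells (i,j,r):

[(3, 2, 0), (3, 5, 1), (5, 1, 0), (5, 4, 2)]
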